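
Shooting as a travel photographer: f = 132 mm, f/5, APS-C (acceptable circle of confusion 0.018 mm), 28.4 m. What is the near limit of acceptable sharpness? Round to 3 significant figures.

Hyperfocal distance H = f²/(N·c) + f = 132²/(5 × 0.018) + 132 = 17424/0.09 + 132 ≈ 193732.0 mm ≈ 193.7 m.
Near limit Dn = s·(H − f)/(H + s − 2f) = 28400 × (193732.0 − 132) / (193732.0 + 28400 − 2 × 132) = 28400 × 193600.0 / 221868.0 ≈ 24782 mm ≈ 24.8 m.

24.8 m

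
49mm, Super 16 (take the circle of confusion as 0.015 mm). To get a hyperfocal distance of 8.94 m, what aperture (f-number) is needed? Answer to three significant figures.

Rearrange H = f²/(N·c) + f for N: N = f² / ((H − f)·c).
N = 49² / ((8940 − 49) × 0.015) = 2401 / 133.4 ≈ 18.

f/18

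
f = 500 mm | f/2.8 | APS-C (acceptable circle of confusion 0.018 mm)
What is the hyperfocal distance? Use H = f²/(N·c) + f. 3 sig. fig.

4960 m

Hyperfocal distance H = f²/(N·c) + f = 500²/(2.8 × 0.018) + 500 = 250000/0.0504 + 500 ≈ 4960817.5 mm ≈ 4960 m.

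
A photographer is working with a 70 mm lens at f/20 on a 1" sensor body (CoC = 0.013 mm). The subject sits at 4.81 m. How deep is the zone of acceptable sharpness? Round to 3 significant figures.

2.58 m

Hyperfocal distance H = f²/(N·c) + f = 70²/(20 × 0.013) + 70 = 4900/0.26 + 70 ≈ 18916.2 mm ≈ 18.92 m.
Near limit Dn = s·(H − f)/(H + s − 2f) = 4810 × (18916.2 − 70) / (18916.2 + 4810 − 2 × 70) = 4810 × 18846.2 / 23586.2 ≈ 3843.4 mm.
Far limit Df = s·(H − f)/(H − s) = 4810 × (18916.2 − 70) / (18916.2 − 4810) = 4810 × 18846.2 / 14106.2 ≈ 6426.3 mm.
Depth of field = Df − Dn = 6426.3 − 3843.4 ≈ 2582.9 mm ≈ 2.58 m.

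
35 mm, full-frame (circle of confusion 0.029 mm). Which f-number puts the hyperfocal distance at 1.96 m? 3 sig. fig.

f/21.9

Rearrange H = f²/(N·c) + f for N: N = f² / ((H − f)·c).
N = 35² / ((1960 − 35) × 0.029) = 1225 / 55.83 ≈ 21.9.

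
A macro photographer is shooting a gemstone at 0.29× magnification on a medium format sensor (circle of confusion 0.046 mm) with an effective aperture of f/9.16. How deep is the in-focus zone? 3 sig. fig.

10.0 mm

At magnification m, DoF ≈ 2·N_eff·c/m² = 2 × 9.16 × 0.046 / 0.29² = 0.8427 / 0.0841 ≈ 10 mm.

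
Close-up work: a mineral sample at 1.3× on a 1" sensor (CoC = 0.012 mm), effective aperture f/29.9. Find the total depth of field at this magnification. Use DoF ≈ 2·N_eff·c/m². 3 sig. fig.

0.425 mm

At magnification m, DoF ≈ 2·N_eff·c/m² = 2 × 29.9 × 0.012 / 1.3² = 0.7176 / 1.69 ≈ 0.425 mm.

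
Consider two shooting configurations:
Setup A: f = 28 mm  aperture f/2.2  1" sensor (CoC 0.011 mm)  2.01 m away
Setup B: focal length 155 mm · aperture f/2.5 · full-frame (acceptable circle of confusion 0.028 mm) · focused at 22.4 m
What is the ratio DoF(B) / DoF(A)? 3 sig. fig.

11.8

Setup A: H = 28²/(2.2×0.011) + 28 ≈ 32424.7 mm; DoF = Df − Dn = 2140.98 − 1894.12 ≈ 246.86 mm.
Setup B: H = 155²/(2.5×0.028) + 155 ≈ 343369.3 mm; DoF = Df − Dn = 23952.4 − 21036.5 ≈ 2915.9 mm.
Ratio = 2915.9 / 246.86 ≈ 11.8.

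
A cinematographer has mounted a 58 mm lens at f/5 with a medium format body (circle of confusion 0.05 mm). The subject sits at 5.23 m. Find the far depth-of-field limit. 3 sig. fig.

8.50 m

Hyperfocal distance H = f²/(N·c) + f = 58²/(5 × 0.05) + 58 = 3364/0.25 + 58 ≈ 13514.0 mm ≈ 13.51 m.
Far limit Df = s·(H − f)/(H − s) = 5230 × (13514.0 − 58) / (13514.0 − 5230) = 5230 × 13456.0 / 8284.0 ≈ 8495.3 mm ≈ 8.50 m.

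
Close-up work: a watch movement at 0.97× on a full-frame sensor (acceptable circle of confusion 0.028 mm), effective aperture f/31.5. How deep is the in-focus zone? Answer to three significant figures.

1.87 mm

At magnification m, DoF ≈ 2·N_eff·c/m² = 2 × 31.5 × 0.028 / 0.97² = 1.764 / 0.9409 ≈ 1.87 mm.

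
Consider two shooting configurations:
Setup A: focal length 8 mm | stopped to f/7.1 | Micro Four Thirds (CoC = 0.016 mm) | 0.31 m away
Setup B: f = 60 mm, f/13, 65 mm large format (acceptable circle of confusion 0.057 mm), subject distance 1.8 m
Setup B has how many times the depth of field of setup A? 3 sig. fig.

Setup A: H = 8²/(7.1×0.016) + 8 ≈ 571.4 mm; DoF = Df − Dn = 668.18 − 201.82 ≈ 466.36 mm.
Setup B: H = 60²/(13×0.057) + 60 ≈ 4918.3 mm; DoF = Df − Dn = 2804.4 − 1325.3 ≈ 1479.1 mm.
Ratio = 1479.1 / 466.36 ≈ 3.17.

3.17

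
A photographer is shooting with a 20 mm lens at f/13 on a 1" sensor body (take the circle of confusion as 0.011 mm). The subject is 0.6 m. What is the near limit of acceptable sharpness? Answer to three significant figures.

Hyperfocal distance H = f²/(N·c) + f = 20²/(13 × 0.011) + 20 = 400/0.143 + 20 ≈ 2817.2 mm ≈ 2.817 m.
Near limit Dn = s·(H − f)/(H + s − 2f) = 600 × (2817.2 − 20) / (2817.2 + 600 − 2 × 20) = 600 × 2797.2 / 3377.2 ≈ 496.96 mm.

497 mm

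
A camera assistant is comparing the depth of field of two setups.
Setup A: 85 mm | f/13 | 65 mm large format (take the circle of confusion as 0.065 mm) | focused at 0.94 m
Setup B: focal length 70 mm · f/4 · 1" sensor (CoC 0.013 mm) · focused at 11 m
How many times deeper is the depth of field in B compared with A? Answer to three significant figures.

13.6

Setup A: H = 85²/(13×0.065) + 85 ≈ 8635.3 mm; DoF = Df − Dn = 1044.44 − 854.55 ≈ 189.89 mm.
Setup B: H = 70²/(4×0.013) + 70 ≈ 94300.8 mm; DoF = Df − Dn = 12443.3 − 9856.7 ≈ 2586.6 mm.
Ratio = 2586.6 / 189.89 ≈ 13.6.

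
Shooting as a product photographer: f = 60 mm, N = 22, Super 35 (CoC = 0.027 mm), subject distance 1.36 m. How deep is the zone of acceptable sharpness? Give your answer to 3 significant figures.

0.612 m

Hyperfocal distance H = f²/(N·c) + f = 60²/(22 × 0.027) + 60 = 3600/0.594 + 60 ≈ 6120.6 mm ≈ 6.121 m.
Near limit Dn = s·(H − f)/(H + s − 2f) = 1360 × (6120.6 − 60) / (6120.6 + 1360 − 2 × 60) = 1360 × 6060.6 / 7360.6 ≈ 1119.80 mm.
Far limit Df = s·(H − f)/(H − s) = 1360 × (6120.6 − 60) / (6120.6 − 1360) = 1360 × 6060.6 / 4760.6 ≈ 1731.38 mm.
Depth of field = Df − Dn = 1731.38 − 1119.80 ≈ 611.58 mm ≈ 0.612 m.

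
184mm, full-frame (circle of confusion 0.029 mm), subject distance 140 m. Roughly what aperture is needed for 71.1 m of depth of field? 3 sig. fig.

Write h = H − f = f²/(N·c). The thin-lens limits are Dn = s·h/(h + (s−f)) and Df = s·h/(h − (s−f)), so DoF = Df − Dn = 2·s·(s−f)·h / (h² − (s−f)²).
That is a quadratic in h: DoF·h² − 2·s·(s−f)·h − DoF·(s−f)² = 0 ⇒ h = (s−f)·(s + √(s² + DoF²)) / DoF = 139816 × (140000 + √(140000² + 71100²)) / 71100 = 139816 × (140000 + 157020) / 71100 ≈ 584080 mm.
Then N = f²/(c·h) = 184² / (0.029 × 584080) = 33856 / 16938 ≈ 2.00.

f/2.00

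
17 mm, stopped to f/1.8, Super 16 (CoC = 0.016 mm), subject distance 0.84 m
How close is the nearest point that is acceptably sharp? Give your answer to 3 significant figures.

0.776 m

Hyperfocal distance H = f²/(N·c) + f = 17²/(1.8 × 0.016) + 17 = 289/0.0288 + 17 ≈ 10051.7 mm ≈ 10.05 m.
Near limit Dn = s·(H − f)/(H + s − 2f) = 840 × (10051.7 − 17) / (10051.7 + 840 − 2 × 17) = 840 × 10034.7 / 10857.7 ≈ 776.33 mm ≈ 0.776 m.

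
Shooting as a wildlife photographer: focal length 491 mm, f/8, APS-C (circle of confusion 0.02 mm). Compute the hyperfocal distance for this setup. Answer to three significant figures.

1510 m

Hyperfocal distance H = f²/(N·c) + f = 491²/(8 × 0.02) + 491 = 241081/0.16 + 491 ≈ 1507247.2 mm ≈ 1510 m.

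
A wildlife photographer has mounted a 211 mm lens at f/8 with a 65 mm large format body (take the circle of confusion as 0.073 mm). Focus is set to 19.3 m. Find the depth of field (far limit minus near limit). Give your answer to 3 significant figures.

Hyperfocal distance H = f²/(N·c) + f = 211²/(8 × 0.073) + 211 = 44521/0.584 + 211 ≈ 76445.6 mm ≈ 76.45 m.
Near limit Dn = s·(H − f)/(H + s − 2f) = 19300 × (76445.6 − 211) / (76445.6 + 19300 − 2 × 211) = 19300 × 76234.6 / 95323.6 ≈ 15435 mm.
Far limit Df = s·(H − f)/(H − s) = 19300 × (76445.6 − 211) / (76445.6 − 19300) = 19300 × 76234.6 / 57145.6 ≈ 25747 mm.
Depth of field = Df − Dn = 25747 − 15435 ≈ 10312 mm ≈ 10.3 m.

10.3 m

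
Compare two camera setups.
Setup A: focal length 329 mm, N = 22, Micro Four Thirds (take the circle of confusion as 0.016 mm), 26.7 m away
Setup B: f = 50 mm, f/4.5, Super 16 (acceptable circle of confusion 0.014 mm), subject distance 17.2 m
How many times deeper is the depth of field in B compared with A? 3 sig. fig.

3.96

Setup A: H = 329²/(22×0.016) + 329 ≈ 307831.8 mm; DoF = Df − Dn = 29204.5 − 24591.1 ≈ 4613.4 mm.
Setup B: H = 50²/(4.5×0.014) + 50 ≈ 39732.5 mm; DoF = Df − Dn = 30291 − 12010 ≈ 18281 mm.
Ratio = 18281 / 4613.4 ≈ 3.96.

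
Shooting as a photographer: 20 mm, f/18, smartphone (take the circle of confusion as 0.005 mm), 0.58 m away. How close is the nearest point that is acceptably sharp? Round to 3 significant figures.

0.515 m

Hyperfocal distance H = f²/(N·c) + f = 20²/(18 × 0.005) + 20 = 400/0.09 + 20 ≈ 4464.4 mm ≈ 4.464 m.
Near limit Dn = s·(H − f)/(H + s − 2f) = 580 × (4464.4 − 20) / (4464.4 + 580 − 2 × 20) = 580 × 4444.4 / 5004.4 ≈ 515.10 mm ≈ 0.515 m.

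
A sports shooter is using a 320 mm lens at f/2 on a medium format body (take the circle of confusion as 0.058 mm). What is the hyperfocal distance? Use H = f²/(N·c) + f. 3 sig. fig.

883 m

Hyperfocal distance H = f²/(N·c) + f = 320²/(2 × 0.058) + 320 = 102400/0.116 + 320 ≈ 883078.6 mm ≈ 883 m.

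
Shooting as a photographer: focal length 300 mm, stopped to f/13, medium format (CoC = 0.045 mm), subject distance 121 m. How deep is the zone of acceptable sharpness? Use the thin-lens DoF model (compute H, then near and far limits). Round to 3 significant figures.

494 m

Hyperfocal distance H = f²/(N·c) + f = 300²/(13 × 0.045) + 300 = 90000/0.585 + 300 ≈ 154146.2 mm ≈ 154.1 m.
Near limit Dn = s·(H − f)/(H + s − 2f) = 121000 × (154146.2 − 300) / (154146.2 + 121000 − 2 × 300) = 121000 × 153846.2 / 274546.2 ≈ 67804 mm.
Far limit Df = s·(H − f)/(H − s) = 121000 × (154146.2 − 300) / (154146.2 − 121000) = 121000 × 153846.2 / 33146.2 ≈ 561615 mm.
Depth of field = Df − Dn = 561615 − 67804 ≈ 493811 mm ≈ 494 m.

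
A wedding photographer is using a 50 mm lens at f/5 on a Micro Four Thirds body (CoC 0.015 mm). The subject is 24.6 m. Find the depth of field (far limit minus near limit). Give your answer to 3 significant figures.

Hyperfocal distance H = f²/(N·c) + f = 50²/(5 × 0.015) + 50 = 2500/0.075 + 50 ≈ 33383.3 mm ≈ 33.38 m.
Near limit Dn = s·(H − f)/(H + s − 2f) = 24600 × (33383.3 − 50) / (33383.3 + 24600 − 2 × 50) = 24600 × 33333.3 / 57883.3 ≈ 14166 mm.
Far limit Df = s·(H − f)/(H − s) = 24600 × (33383.3 − 50) / (33383.3 − 24600) = 24600 × 33333.3 / 8783.3 ≈ 93359 mm.
Depth of field = Df − Dn = 93359 − 14166 ≈ 79193 mm ≈ 79.2 m.

79.2 m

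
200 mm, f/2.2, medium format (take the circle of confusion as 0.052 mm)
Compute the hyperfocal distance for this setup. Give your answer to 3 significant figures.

Hyperfocal distance H = f²/(N·c) + f = 200²/(2.2 × 0.052) + 200 = 40000/0.1144 + 200 ≈ 349850.3 mm ≈ 350 m.

350 m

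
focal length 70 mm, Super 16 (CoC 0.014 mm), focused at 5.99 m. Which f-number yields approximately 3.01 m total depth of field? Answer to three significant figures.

f/14

Write h = H − f = f²/(N·c). The thin-lens limits are Dn = s·h/(h + (s−f)) and Df = s·h/(h − (s−f)), so DoF = Df − Dn = 2·s·(s−f)·h / (h² − (s−f)²).
That is a quadratic in h: DoF·h² − 2·s·(s−f)·h − DoF·(s−f)² = 0 ⇒ h = (s−f)·(s + √(s² + DoF²)) / DoF = 5920 × (5990 + √(5990² + 3010²)) / 3010 = 5920 × (5990 + 6703.75) / 3010 ≈ 24966 mm.
Then N = f²/(c·h) = 70² / (0.014 × 24966) = 4900 / 349.52 ≈ 14.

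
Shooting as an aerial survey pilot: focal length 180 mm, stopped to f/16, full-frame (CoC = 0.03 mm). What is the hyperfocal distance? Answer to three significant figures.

Hyperfocal distance H = f²/(N·c) + f = 180²/(16 × 0.03) + 180 = 32400/0.48 + 180 ≈ 67680.0 mm ≈ 67.7 m.

67.7 m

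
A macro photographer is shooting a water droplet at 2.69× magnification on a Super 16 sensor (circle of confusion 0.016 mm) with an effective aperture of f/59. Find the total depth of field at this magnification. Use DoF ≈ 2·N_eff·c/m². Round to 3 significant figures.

0.261 mm

At magnification m, DoF ≈ 2·N_eff·c/m² = 2 × 59 × 0.016 / 2.69² = 1.888 / 7.236 ≈ 0.261 mm.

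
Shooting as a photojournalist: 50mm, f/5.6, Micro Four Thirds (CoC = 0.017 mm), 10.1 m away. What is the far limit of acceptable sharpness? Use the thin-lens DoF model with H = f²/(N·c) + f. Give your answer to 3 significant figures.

16.4 m

Hyperfocal distance H = f²/(N·c) + f = 50²/(5.6 × 0.017) + 50 = 2500/0.0952 + 50 ≈ 26310.5 mm ≈ 26.31 m.
Far limit Df = s·(H − f)/(H − s) = 10100 × (26310.5 − 50) / (26310.5 − 10100) = 10100 × 26260.5 / 16210.5 ≈ 16362 mm ≈ 16.4 m.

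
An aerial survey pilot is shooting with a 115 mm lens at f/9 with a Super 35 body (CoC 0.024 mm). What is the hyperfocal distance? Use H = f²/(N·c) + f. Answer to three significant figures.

61.3 m

Hyperfocal distance H = f²/(N·c) + f = 115²/(9 × 0.024) + 115 = 13225/0.216 + 115 ≈ 61341.9 mm ≈ 61.3 m.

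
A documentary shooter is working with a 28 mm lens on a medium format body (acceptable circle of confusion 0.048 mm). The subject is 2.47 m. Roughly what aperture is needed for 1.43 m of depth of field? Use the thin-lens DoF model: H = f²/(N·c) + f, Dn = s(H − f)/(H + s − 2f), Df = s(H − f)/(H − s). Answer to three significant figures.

Write h = H − f = f²/(N·c). The thin-lens limits are Dn = s·h/(h + (s−f)) and Df = s·h/(h − (s−f)), so DoF = Df − Dn = 2·s·(s−f)·h / (h² − (s−f)²).
That is a quadratic in h: DoF·h² − 2·s·(s−f)·h − DoF·(s−f)² = 0 ⇒ h = (s−f)·(s + √(s² + DoF²)) / DoF = 2442 × (2470 + √(2470² + 1430²)) / 1430 = 2442 × (2470 + 2854.08) / 1430 ≈ 9091.9 mm.
Then N = f²/(c·h) = 28² / (0.048 × 9091.9) = 784 / 436.41 ≈ 1.80.

f/1.80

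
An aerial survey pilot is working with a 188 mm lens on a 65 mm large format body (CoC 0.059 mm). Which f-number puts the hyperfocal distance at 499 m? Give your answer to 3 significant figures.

Rearrange H = f²/(N·c) + f for N: N = f² / ((H − f)·c).
N = 188² / ((499000 − 188) × 0.059) = 35344 / 29430 ≈ 1.20.

f/1.20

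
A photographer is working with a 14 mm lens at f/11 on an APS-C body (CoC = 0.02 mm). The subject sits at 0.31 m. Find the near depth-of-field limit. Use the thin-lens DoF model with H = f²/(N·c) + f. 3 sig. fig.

Hyperfocal distance H = f²/(N·c) + f = 14²/(11 × 0.02) + 14 = 196/0.22 + 14 ≈ 904.9 mm ≈ 0.905 m.
Near limit Dn = s·(H − f)/(H + s − 2f) = 310 × (904.9 − 14) / (904.9 + 310 − 2 × 14) = 310 × 890.9 / 1186.9 ≈ 232.69 mm.

233 mm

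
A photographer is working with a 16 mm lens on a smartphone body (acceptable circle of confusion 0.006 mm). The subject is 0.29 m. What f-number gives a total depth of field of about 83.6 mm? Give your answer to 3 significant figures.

f/22

Write h = H − f = f²/(N·c). The thin-lens limits are Dn = s·h/(h + (s−f)) and Df = s·h/(h − (s−f)), so DoF = Df − Dn = 2·s·(s−f)·h / (h² − (s−f)²).
That is a quadratic in h: DoF·h² − 2·s·(s−f)·h − DoF·(s−f)² = 0 ⇒ h = (s−f)·(s + √(s² + DoF²)) / DoF = 274 × (290 + √(290² + 83.6²)) / 83.6 = 274 × (290 + 301.809) / 83.6 ≈ 1939.7 mm.
Then N = f²/(c·h) = 16² / (0.006 × 1939.7) = 256 / 11.638 ≈ 22.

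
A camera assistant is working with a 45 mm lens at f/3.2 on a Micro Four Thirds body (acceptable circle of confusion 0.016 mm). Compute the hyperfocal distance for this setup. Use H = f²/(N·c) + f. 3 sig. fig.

39.6 m

Hyperfocal distance H = f²/(N·c) + f = 45²/(3.2 × 0.016) + 45 = 2025/0.0512 + 45 ≈ 39595.8 mm ≈ 39.6 m.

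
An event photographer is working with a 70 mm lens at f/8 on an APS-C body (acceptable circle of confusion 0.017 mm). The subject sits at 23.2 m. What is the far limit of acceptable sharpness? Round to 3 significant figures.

Hyperfocal distance H = f²/(N·c) + f = 70²/(8 × 0.017) + 70 = 4900/0.136 + 70 ≈ 36099.4 mm ≈ 36.10 m.
Far limit Df = s·(H − f)/(H − s) = 23200 × (36099.4 − 70) / (36099.4 − 23200) = 23200 × 36029.4 / 12899.4 ≈ 64800 mm ≈ 64.8 m.

64.8 m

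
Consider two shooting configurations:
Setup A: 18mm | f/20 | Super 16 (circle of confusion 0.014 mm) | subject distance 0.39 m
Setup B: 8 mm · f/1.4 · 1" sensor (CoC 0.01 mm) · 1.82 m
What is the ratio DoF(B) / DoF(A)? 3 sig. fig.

6.12

Setup A: H = 18²/(20×0.014) + 18 ≈ 1175.1 mm; DoF = Df − Dn = 574.78 − 295.12 ≈ 279.66 mm.
Setup B: H = 8²/(1.4×0.01) + 8 ≈ 4579.4 mm; DoF = Df − Dn = 3015.1 − 1303.4 ≈ 1711.7 mm.
Ratio = 1711.7 / 279.66 ≈ 6.12.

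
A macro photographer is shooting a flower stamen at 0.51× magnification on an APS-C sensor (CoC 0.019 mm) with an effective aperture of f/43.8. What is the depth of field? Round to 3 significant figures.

At magnification m, DoF ≈ 2·N_eff·c/m² = 2 × 43.8 × 0.019 / 0.51² = 1.664 / 0.2601 ≈ 6.4 mm.

6.40 mm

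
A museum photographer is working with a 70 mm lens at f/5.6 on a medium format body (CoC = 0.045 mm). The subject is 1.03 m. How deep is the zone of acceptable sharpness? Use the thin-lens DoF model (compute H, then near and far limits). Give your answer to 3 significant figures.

102 mm

Hyperfocal distance H = f²/(N·c) + f = 70²/(5.6 × 0.045) + 70 = 4900/0.252 + 70 ≈ 19514.4 mm ≈ 19.51 m.
Near limit Dn = s·(H − f)/(H + s − 2f) = 1030 × (19514.4 − 70) / (19514.4 + 1030 − 2 × 70) = 1030 × 19444.4 / 20404.4 ≈ 981.54 mm.
Far limit Df = s·(H − f)/(H − s) = 1030 × (19514.4 − 70) / (19514.4 − 1030) = 1030 × 19444.4 / 18484.4 ≈ 1083.49 mm.
Depth of field = Df − Dn = 1083.49 − 981.54 ≈ 101.95 mm.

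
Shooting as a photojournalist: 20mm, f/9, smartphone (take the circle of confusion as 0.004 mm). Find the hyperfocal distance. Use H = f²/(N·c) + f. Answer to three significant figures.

11.1 m

Hyperfocal distance H = f²/(N·c) + f = 20²/(9 × 0.004) + 20 = 400/0.036 + 20 ≈ 11131.1 mm ≈ 11.1 m.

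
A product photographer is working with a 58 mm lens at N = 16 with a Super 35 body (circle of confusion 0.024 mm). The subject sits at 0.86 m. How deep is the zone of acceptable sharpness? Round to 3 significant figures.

Hyperfocal distance H = f²/(N·c) + f = 58²/(16 × 0.024) + 58 = 3364/0.384 + 58 ≈ 8818.4 mm ≈ 8.818 m.
Near limit Dn = s·(H − f)/(H + s − 2f) = 860 × (8818.4 − 58) / (8818.4 + 860 − 2 × 58) = 860 × 8760.4 / 9562.4 ≈ 787.87 mm.
Far limit Df = s·(H − f)/(H − s) = 860 × (8818.4 − 58) / (8818.4 − 860) = 860 × 8760.4 / 7958.4 ≈ 946.67 mm.
Depth of field = Df − Dn = 946.67 − 787.87 ≈ 158.80 mm.

159 mm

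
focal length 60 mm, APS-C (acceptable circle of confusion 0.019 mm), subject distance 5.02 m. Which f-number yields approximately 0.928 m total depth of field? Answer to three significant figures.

Write h = H − f = f²/(N·c). The thin-lens limits are Dn = s·h/(h + (s−f)) and Df = s·h/(h − (s−f)), so DoF = Df − Dn = 2·s·(s−f)·h / (h² − (s−f)²).
That is a quadratic in h: DoF·h² − 2·s·(s−f)·h − DoF·(s−f)² = 0 ⇒ h = (s−f)·(s + √(s² + DoF²)) / DoF = 4960 × (5020 + √(5020² + 928²)) / 928 = 4960 × (5020 + 5105.05) / 928 ≈ 54117 mm.
Then N = f²/(c·h) = 60² / (0.019 × 54117) = 3600 / 1028.2 ≈ 3.50.

f/3.50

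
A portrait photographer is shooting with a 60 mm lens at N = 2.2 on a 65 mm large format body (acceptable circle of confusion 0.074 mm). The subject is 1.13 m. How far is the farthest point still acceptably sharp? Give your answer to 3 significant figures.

Hyperfocal distance H = f²/(N·c) + f = 60²/(2.2 × 0.074) + 60 = 3600/0.1628 + 60 ≈ 22173.0 mm ≈ 22.17 m.
Far limit Df = s·(H − f)/(H − s) = 1130 × (22173.0 − 60) / (22173.0 − 1130) = 1130 × 22113.0 / 21043.0 ≈ 1187.5 mm ≈ 1.19 m.

1.19 m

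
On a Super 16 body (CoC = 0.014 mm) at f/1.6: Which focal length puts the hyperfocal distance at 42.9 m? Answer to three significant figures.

31.0 mm

From H = f²/(N·c) + f, with f ≪ H: f ≈ √(H·N·c) = √(42900 × 1.6 × 0.014) = √960.96 ≈ 31.00 mm.
The +f correction barely moves this — solving exactly, f² + N·c·f − N·c·H = 0 ⇒ f = (−N·c + √((N·c)² + 4·N·c·H))/2 = (−0.0224 + √3843.8)/2 ≈ 30.988 mm, so f ≈ 31.0 mm.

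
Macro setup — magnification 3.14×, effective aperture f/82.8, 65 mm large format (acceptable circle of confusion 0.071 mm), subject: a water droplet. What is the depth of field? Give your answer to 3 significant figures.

1.19 mm

At magnification m, DoF ≈ 2·N_eff·c/m² = 2 × 82.8 × 0.071 / 3.14² = 11.76 / 9.86 ≈ 1.19 mm.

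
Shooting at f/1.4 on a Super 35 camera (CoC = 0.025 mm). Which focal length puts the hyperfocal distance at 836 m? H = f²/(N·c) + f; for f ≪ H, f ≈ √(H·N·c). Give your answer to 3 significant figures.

171 mm

From H = f²/(N·c) + f, with f ≪ H: f ≈ √(H·N·c) = √(836000 × 1.4 × 0.025) = √29260 ≈ 171.1 mm.
The +f correction barely moves this — solving exactly, f² + N·c·f − N·c·H = 0 ⇒ f = (−N·c + √((N·c)² + 4·N·c·H))/2 = (−0.035 + √117040)/2 ≈ 171.04 mm, so f ≈ 171 mm.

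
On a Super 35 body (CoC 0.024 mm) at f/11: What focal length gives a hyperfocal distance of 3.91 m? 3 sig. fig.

32.0 mm

From H = f²/(N·c) + f, with f ≪ H: f ≈ √(H·N·c) = √(3910 × 11 × 0.024) = √1032.2 ≈ 32.13 mm.
Exact: f² + N·c·f − N·c·H = 0 ⇒ f = (−N·c + √((N·c)² + 4·N·c·H))/2 = (−0.264 + √4129.0)/2 ≈ 31.997 mm ≈ 32.0 mm.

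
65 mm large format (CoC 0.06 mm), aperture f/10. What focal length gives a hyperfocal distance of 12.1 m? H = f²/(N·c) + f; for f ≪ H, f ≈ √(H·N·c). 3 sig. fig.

84.9 mm

From H = f²/(N·c) + f, with f ≪ H: f ≈ √(H·N·c) = √(12100 × 10 × 0.06) = √7260.0 ≈ 85.21 mm.
Exact: f² + N·c·f − N·c·H = 0 ⇒ f = (−N·c + √((N·c)² + 4·N·c·H))/2 = (−0.6 + √29040)/2 ≈ 84.906 mm ≈ 84.9 mm.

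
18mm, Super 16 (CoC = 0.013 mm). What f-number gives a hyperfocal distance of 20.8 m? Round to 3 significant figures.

Rearrange H = f²/(N·c) + f for N: N = f² / ((H − f)·c).
N = 18² / ((20800 − 18) × 0.013) = 324 / 270.2 ≈ 1.20.

f/1.20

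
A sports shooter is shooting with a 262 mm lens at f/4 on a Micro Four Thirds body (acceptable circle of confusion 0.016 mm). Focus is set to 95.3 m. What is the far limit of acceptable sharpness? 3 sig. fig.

Hyperfocal distance H = f²/(N·c) + f = 262²/(4 × 0.016) + 262 = 68644/0.064 + 262 ≈ 1072824.5 mm ≈ 1073 m.
Far limit Df = s·(H − f)/(H − s) = 95300 × (1072824.5 − 262) / (1072824.5 − 95300) = 95300 × 1072562.5 / 977524.5 ≈ 104565 mm ≈ 105 m.

105 m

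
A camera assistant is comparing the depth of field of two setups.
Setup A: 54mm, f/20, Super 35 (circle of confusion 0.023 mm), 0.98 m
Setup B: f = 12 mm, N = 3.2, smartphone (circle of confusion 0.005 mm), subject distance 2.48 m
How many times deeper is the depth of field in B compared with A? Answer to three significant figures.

5.03

Setup A: H = 54²/(20×0.023) + 54 ≈ 6393.1 mm; DoF = Df − Dn = 1147.64 − 855.09 ≈ 292.55 mm.
Setup B: H = 12²/(3.2×0.005) + 12 ≈ 9012.0 mm; DoF = Df − Dn = 3417.0 − 1946.3 ≈ 1470.7 mm.
Ratio = 1470.7 / 292.55 ≈ 5.03.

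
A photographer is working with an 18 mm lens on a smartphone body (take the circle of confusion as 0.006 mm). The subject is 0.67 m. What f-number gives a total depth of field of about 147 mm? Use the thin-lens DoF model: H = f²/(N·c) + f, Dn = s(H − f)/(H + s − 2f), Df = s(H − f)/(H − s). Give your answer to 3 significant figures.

f/8.98

Write h = H − f = f²/(N·c). The thin-lens limits are Dn = s·h/(h + (s−f)) and Df = s·h/(h − (s−f)), so DoF = Df − Dn = 2·s·(s−f)·h / (h² − (s−f)²).
That is a quadratic in h: DoF·h² − 2·s·(s−f)·h − DoF·(s−f)² = 0 ⇒ h = (s−f)·(s + √(s² + DoF²)) / DoF = 652 × (670 + √(670² + 147²)) / 147 = 652 × (670 + 685.937) / 147 ≈ 6014.1 mm.
Then N = f²/(c·h) = 18² / (0.006 × 6014.1) = 324 / 36.085 ≈ 8.98.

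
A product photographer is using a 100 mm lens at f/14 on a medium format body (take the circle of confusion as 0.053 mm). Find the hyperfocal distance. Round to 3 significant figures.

Hyperfocal distance H = f²/(N·c) + f = 100²/(14 × 0.053) + 100 = 10000/0.742 + 100 ≈ 13577.1 mm ≈ 13.6 m.

13.6 m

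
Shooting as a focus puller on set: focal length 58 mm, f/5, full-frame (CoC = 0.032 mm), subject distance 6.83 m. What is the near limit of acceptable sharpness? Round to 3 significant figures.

5.17 m

Hyperfocal distance H = f²/(N·c) + f = 58²/(5 × 0.032) + 58 = 3364/0.16 + 58 ≈ 21083.0 mm ≈ 21.08 m.
Near limit Dn = s·(H − f)/(H + s − 2f) = 6830 × (21083.0 − 58) / (21083.0 + 6830 − 2 × 58) = 6830 × 21025.0 / 27797.0 ≈ 5166.1 mm ≈ 5.17 m.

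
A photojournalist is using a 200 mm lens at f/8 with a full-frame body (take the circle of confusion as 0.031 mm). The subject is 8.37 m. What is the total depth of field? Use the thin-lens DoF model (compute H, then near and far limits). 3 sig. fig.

Hyperfocal distance H = f²/(N·c) + f = 200²/(8 × 0.031) + 200 = 40000/0.248 + 200 ≈ 161490.3 mm ≈ 161.5 m.
Near limit Dn = s·(H − f)/(H + s − 2f) = 8370 × (161490.3 − 200) / (161490.3 + 8370 − 2 × 200) = 8370 × 161290.3 / 169460.3 ≈ 7966.47 mm.
Far limit Df = s·(H − f)/(H − s) = 8370 × (161490.3 − 200) / (161490.3 − 8370) = 8370 × 161290.3 / 153120.3 ≈ 8816.60 mm.
Depth of field = Df − Dn = 8816.60 − 7966.47 ≈ 850.13 mm ≈ 0.850 m.

0.850 m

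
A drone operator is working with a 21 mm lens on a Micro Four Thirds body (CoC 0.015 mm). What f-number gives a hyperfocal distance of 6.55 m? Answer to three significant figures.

Rearrange H = f²/(N·c) + f for N: N = f² / ((H − f)·c).
N = 21² / ((6550 − 21) × 0.015) = 441 / 97.94 ≈ 4.50.

f/4.50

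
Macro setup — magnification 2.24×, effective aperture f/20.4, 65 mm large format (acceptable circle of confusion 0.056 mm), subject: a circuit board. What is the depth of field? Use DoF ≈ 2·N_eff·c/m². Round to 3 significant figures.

At magnification m, DoF ≈ 2·N_eff·c/m² = 2 × 20.4 × 0.056 / 2.24² = 2.285 / 5.018 ≈ 0.455 mm.

0.455 mm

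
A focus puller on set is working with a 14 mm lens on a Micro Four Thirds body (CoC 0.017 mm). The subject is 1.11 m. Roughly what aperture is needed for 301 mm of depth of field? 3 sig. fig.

Write h = H − f = f²/(N·c). The thin-lens limits are Dn = s·h/(h + (s−f)) and Df = s·h/(h − (s−f)), so DoF = Df − Dn = 2·s·(s−f)·h / (h² − (s−f)²).
That is a quadratic in h: DoF·h² − 2·s·(s−f)·h − DoF·(s−f)² = 0 ⇒ h = (s−f)·(s + √(s² + DoF²)) / DoF = 1096 × (1110 + √(1110² + 301²)) / 301 = 1096 × (1110 + 1150.09) / 301 ≈ 8229.4 mm.
Then N = f²/(c·h) = 14² / (0.017 × 8229.4) = 196 / 139.90 ≈ 1.40.

f/1.40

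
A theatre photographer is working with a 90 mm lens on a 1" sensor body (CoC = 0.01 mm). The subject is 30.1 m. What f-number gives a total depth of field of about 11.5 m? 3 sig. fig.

f/4.98

Write h = H − f = f²/(N·c). The thin-lens limits are Dn = s·h/(h + (s−f)) and Df = s·h/(h − (s−f)), so DoF = Df − Dn = 2·s·(s−f)·h / (h² − (s−f)²).
That is a quadratic in h: DoF·h² − 2·s·(s−f)·h − DoF·(s−f)² = 0 ⇒ h = (s−f)·(s + √(s² + DoF²)) / DoF = 30010 × (30100 + √(30100² + 11500²)) / 11500 = 30010 × (30100 + 32222.0) / 11500 ≈ 162633 mm.
Then N = f²/(c·h) = 90² / (0.01 × 162633) = 8100 / 1626.3 ≈ 4.98.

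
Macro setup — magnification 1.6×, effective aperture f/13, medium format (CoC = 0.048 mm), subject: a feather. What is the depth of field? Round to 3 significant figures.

0.487 mm

At magnification m, DoF ≈ 2·N_eff·c/m² = 2 × 13 × 0.048 / 1.6² = 1.248 / 2.56 ≈ 0.487 mm.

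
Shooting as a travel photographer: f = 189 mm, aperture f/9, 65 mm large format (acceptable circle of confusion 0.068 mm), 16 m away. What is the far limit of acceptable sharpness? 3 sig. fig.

Hyperfocal distance H = f²/(N·c) + f = 189²/(9 × 0.068) + 189 = 35721/0.612 + 189 ≈ 58556.6 mm ≈ 58.56 m.
Far limit Df = s·(H − f)/(H − s) = 16000 × (58556.6 − 189) / (58556.6 − 16000) = 16000 × 58367.6 / 42556.6 ≈ 21944 mm ≈ 21.9 m.

21.9 m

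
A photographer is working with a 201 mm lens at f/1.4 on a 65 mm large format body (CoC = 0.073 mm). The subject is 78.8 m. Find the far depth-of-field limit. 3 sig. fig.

98.4 m

Hyperfocal distance H = f²/(N·c) + f = 201²/(1.4 × 0.073) + 201 = 40401/0.1022 + 201 ≈ 395514.1 mm ≈ 395.5 m.
Far limit Df = s·(H − f)/(H − s) = 78800 × (395514.1 − 201) / (395514.1 − 78800) = 78800 × 395313.1 / 316714.1 ≈ 98356 mm ≈ 98.4 m.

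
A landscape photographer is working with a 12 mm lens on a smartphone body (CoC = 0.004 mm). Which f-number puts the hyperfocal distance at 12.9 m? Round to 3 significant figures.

f/2.79

Rearrange H = f²/(N·c) + f for N: N = f² / ((H − f)·c).
N = 12² / ((12900 − 12) × 0.004) = 144 / 51.55 ≈ 2.79.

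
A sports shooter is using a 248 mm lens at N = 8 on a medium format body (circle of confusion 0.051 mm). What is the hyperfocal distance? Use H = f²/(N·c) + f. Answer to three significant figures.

Hyperfocal distance H = f²/(N·c) + f = 248²/(8 × 0.051) + 248 = 61504/0.408 + 248 ≈ 150993.1 mm ≈ 151 m.

151 m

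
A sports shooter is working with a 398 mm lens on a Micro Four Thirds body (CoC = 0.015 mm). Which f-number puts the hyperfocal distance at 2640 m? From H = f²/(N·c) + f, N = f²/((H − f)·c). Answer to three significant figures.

Rearrange H = f²/(N·c) + f for N: N = f² / ((H − f)·c).
N = 398² / ((2640000 − 398) × 0.015) = 158404 / 39594 ≈ 4.

f/4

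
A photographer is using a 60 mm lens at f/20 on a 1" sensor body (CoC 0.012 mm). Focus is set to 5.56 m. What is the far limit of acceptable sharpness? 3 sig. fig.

8.78 m

Hyperfocal distance H = f²/(N·c) + f = 60²/(20 × 0.012) + 60 = 3600/0.24 + 60 ≈ 15060.0 mm ≈ 15.06 m.
Far limit Df = s·(H − f)/(H − s) = 5560 × (15060.0 − 60) / (15060.0 − 5560) = 5560 × 15000.0 / 9500.0 ≈ 8778.9 mm ≈ 8.78 m.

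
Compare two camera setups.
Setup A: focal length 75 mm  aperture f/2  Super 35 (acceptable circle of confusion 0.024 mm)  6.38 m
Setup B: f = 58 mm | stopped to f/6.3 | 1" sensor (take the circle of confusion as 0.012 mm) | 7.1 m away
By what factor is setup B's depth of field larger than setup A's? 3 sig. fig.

3.35

Setup A: H = 75²/(2×0.024) + 75 ≈ 117262.5 mm; DoF = Df − Dn = 6742.78 − 6054.26 ≈ 688.52 mm.
Setup B: H = 58²/(6.3×0.012) + 58 ≈ 44555.4 mm; DoF = Df − Dn = 8434.9 − 6129.9 ≈ 2305.0 mm.
Ratio = 2305.0 / 688.52 ≈ 3.35.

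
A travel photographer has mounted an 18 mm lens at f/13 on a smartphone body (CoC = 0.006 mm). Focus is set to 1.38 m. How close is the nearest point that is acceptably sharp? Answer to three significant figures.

1.04 m

Hyperfocal distance H = f²/(N·c) + f = 18²/(13 × 0.006) + 18 = 324/0.078 + 18 ≈ 4171.8 mm ≈ 4.172 m.
Near limit Dn = s·(H − f)/(H + s − 2f) = 1380 × (4171.8 − 18) / (4171.8 + 1380 − 2 × 18) = 1380 × 4153.8 / 5515.8 ≈ 1039.2 mm ≈ 1.04 m.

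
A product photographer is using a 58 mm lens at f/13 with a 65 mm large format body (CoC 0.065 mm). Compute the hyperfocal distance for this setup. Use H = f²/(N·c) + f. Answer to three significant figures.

Hyperfocal distance H = f²/(N·c) + f = 58²/(13 × 0.065) + 58 = 3364/0.845 + 58 ≈ 4039.1 mm ≈ 4.04 m.

4.04 m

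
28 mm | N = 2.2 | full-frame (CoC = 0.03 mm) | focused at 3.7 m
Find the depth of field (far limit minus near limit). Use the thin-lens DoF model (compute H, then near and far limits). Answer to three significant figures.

2.53 m

Hyperfocal distance H = f²/(N·c) + f = 28²/(2.2 × 0.03) + 28 = 784/0.066 + 28 ≈ 11906.8 mm ≈ 11.91 m.
Near limit Dn = s·(H − f)/(H + s − 2f) = 3700 × (11906.8 − 28) / (11906.8 + 3700 − 2 × 28) = 3700 × 11878.8 / 15550.8 ≈ 2826.3 mm.
Far limit Df = s·(H − f)/(H − s) = 3700 × (11906.8 − 28) / (11906.8 − 3700) = 3700 × 11878.8 / 8206.8 ≈ 5355.5 mm.
Depth of field = Df − Dn = 5355.5 − 2826.3 ≈ 2529.2 mm ≈ 2.53 m.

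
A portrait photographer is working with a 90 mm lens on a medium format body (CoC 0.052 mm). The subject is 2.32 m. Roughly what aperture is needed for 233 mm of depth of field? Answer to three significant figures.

Write h = H − f = f²/(N·c). The thin-lens limits are Dn = s·h/(h + (s−f)) and Df = s·h/(h − (s−f)), so DoF = Df − Dn = 2·s·(s−f)·h / (h² − (s−f)²).
That is a quadratic in h: DoF·h² − 2·s·(s−f)·h − DoF·(s−f)² = 0 ⇒ h = (s−f)·(s + √(s² + DoF²)) / DoF = 2230 × (2320 + √(2320² + 233²)) / 233 = 2230 × (2320 + 2331.67) / 233 ≈ 44520 mm.
Then N = f²/(c·h) = 90² / (0.052 × 44520) = 8100 / 2315.1 ≈ 3.50.

f/3.50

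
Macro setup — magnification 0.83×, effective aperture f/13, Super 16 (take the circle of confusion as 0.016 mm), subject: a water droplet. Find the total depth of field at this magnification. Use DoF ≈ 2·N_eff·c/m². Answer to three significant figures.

0.604 mm

At magnification m, DoF ≈ 2·N_eff·c/m² = 2 × 13 × 0.016 / 0.83² = 0.416 / 0.6889 ≈ 0.604 mm.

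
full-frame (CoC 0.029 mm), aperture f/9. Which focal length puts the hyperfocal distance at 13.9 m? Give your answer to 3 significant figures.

60.1 mm

From H = f²/(N·c) + f, with f ≪ H: f ≈ √(H·N·c) = √(13900 × 9 × 0.029) = √3627.9 ≈ 60.23 mm.
Exact: f² + N·c·f − N·c·H = 0 ⇒ f = (−N·c + √((N·c)² + 4·N·c·H))/2 = (−0.261 + √14512)/2 ≈ 60.102 mm ≈ 60.1 mm.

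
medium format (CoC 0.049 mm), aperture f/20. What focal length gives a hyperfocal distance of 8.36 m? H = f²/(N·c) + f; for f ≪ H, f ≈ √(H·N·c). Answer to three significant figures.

90.0 mm

From H = f²/(N·c) + f, with f ≪ H: f ≈ √(H·N·c) = √(8360 × 20 × 0.049) = √8192.8 ≈ 90.51 mm.
Exact: f² + N·c·f − N·c·H = 0 ⇒ f = (−N·c + √((N·c)² + 4·N·c·H))/2 = (−0.98 + √32772)/2 ≈ 90.025 mm ≈ 90.0 mm.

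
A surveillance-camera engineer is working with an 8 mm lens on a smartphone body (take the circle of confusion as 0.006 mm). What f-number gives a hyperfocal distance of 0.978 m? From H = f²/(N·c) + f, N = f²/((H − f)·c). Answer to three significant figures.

Rearrange H = f²/(N·c) + f for N: N = f² / ((H − f)·c).
N = 8² / ((978 − 8) × 0.006) = 64 / 5.820 ≈ 11.

f/11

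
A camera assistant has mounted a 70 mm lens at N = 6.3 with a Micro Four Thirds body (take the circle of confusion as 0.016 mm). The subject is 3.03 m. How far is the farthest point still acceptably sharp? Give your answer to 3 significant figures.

3.23 m

Hyperfocal distance H = f²/(N·c) + f = 70²/(6.3 × 0.016) + 70 = 4900/0.1008 + 70 ≈ 48681.1 mm ≈ 48.68 m.
Far limit Df = s·(H − f)/(H − s) = 3030 × (48681.1 − 70) / (48681.1 − 3030) = 3030 × 48611.1 / 45651.1 ≈ 3226.5 mm ≈ 3.23 m.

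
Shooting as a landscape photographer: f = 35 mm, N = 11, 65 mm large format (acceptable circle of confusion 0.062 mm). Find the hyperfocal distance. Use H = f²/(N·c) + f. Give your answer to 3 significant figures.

1.83 m

Hyperfocal distance H = f²/(N·c) + f = 35²/(11 × 0.062) + 35 = 1225/0.682 + 35 ≈ 1831.2 mm ≈ 1.83 m.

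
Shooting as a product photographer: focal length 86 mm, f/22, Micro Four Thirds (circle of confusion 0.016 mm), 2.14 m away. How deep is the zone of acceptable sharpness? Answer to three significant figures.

422 mm

Hyperfocal distance H = f²/(N·c) + f = 86²/(22 × 0.016) + 86 = 7396/0.352 + 86 ≈ 21097.4 mm ≈ 21.10 m.
Near limit Dn = s·(H − f)/(H + s − 2f) = 2140 × (21097.4 − 86) / (21097.4 + 2140 − 2 × 86) = 2140 × 21011.4 / 23065.4 ≈ 1949.43 mm.
Far limit Df = s·(H − f)/(H − s) = 2140 × (21097.4 − 86) / (21097.4 − 2140) = 2140 × 21011.4 / 18957.4 ≈ 2371.87 mm.
Depth of field = Df − Dn = 2371.87 − 1949.43 ≈ 422.44 mm.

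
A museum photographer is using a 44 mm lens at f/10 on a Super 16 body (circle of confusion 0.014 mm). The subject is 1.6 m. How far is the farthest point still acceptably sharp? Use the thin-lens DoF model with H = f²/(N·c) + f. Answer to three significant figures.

Hyperfocal distance H = f²/(N·c) + f = 44²/(10 × 0.014) + 44 = 1936/0.14 + 44 ≈ 13872.6 mm ≈ 13.87 m.
Far limit Df = s·(H − f)/(H − s) = 1600 × (13872.6 − 44) / (13872.6 − 1600) = 1600 × 13828.6 / 12272.6 ≈ 1802.9 mm ≈ 1.80 m.

1.80 m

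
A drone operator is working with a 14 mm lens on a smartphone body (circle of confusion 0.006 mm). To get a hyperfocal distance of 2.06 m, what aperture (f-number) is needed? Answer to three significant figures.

Rearrange H = f²/(N·c) + f for N: N = f² / ((H − f)·c).
N = 14² / ((2060 − 14) × 0.006) = 196 / 12.28 ≈ 16.

f/16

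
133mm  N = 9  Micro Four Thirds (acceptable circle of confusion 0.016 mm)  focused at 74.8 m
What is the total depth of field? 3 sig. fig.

Hyperfocal distance H = f²/(N·c) + f = 133²/(9 × 0.016) + 133 = 17689/0.144 + 133 ≈ 122973.3 mm ≈ 123.0 m.
Near limit Dn = s·(H − f)/(H + s − 2f) = 74800 × (122973.3 − 133) / (122973.3 + 74800 − 2 × 133) = 74800 × 122840.3 / 197507.3 ≈ 46522 mm.
Far limit Df = s·(H − f)/(H − s) = 74800 × (122973.3 − 133) / (122973.3 − 74800) = 74800 × 122840.3 / 48173.3 ≈ 190738 mm.
Depth of field = Df − Dn = 190738 − 46522 ≈ 144216 mm ≈ 144 m.

144 m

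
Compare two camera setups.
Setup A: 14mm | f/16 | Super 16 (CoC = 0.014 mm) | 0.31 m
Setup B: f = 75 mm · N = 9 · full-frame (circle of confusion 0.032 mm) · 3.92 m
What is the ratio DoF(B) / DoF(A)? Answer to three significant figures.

Setup A: H = 14²/(16×0.014) + 14 ≈ 889.0 mm; DoF = Df − Dn = 468.48 − 231.64 ≈ 236.84 mm.
Setup B: H = 75²/(9×0.032) + 75 ≈ 19606.2 mm; DoF = Df − Dn = 4880.9 − 3275.2 ≈ 1605.7 mm.
Ratio = 1605.7 / 236.84 ≈ 6.78.

6.78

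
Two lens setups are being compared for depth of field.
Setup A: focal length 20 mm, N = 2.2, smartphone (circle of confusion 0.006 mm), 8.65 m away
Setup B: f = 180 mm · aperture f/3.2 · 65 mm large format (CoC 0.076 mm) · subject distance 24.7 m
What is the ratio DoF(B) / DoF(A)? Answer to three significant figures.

Setup A: H = 20²/(2.2×0.006) + 20 ≈ 30323.0 mm; DoF = Df − Dn = 12094.3 − 6732.6 ≈ 5361.7 mm.
Setup B: H = 180²/(3.2×0.076) + 180 ≈ 133403.7 mm; DoF = Df − Dn = 30271.5 − 20860.6 ≈ 9410.9 mm.
Ratio = 9410.9 / 5361.7 ≈ 1.76.

1.76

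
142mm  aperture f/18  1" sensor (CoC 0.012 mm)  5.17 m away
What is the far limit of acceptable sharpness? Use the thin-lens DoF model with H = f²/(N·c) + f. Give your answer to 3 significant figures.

Hyperfocal distance H = f²/(N·c) + f = 142²/(18 × 0.012) + 142 = 20164/0.216 + 142 ≈ 93493.9 mm ≈ 93.49 m.
Far limit Df = s·(H − f)/(H − s) = 5170 × (93493.9 − 142) / (93493.9 − 5170) = 5170 × 93351.9 / 88323.9 ≈ 5464.3 mm ≈ 5.46 m.

5.46 m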